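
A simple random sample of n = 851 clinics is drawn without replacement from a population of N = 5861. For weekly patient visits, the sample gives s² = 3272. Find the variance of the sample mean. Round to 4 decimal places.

Under SRS without replacement, Var(ȳ) = (1 − f)·s²/n with f = n/N = 851/5861 = 0.14519707.
Var(ȳ) = (1 − 0.14519707)·3272/851 = 0.85480293·3.8448884 = 3.2866219.

3.2866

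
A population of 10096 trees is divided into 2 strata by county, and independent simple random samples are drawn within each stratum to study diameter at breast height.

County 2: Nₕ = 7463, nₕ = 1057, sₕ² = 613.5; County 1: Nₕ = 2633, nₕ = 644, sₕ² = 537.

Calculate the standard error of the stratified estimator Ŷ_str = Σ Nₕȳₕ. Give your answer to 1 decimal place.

Var(Ŷ_str) = Σₕ Nₕ²(1 − fₕ)sₕ²/nₕ.
County 2: 7463²·(1 − 1057/7463)·613.5/1057 = 2.7748528 × 10^7.
County 1: 2633²·(1 − 644/2633)·537/644 = 4.3669082 × 10^6.
Sum = 3.2115436 × 10^7.
SE = √(3.2115436 × 10^7) = 5667.0.

5667.0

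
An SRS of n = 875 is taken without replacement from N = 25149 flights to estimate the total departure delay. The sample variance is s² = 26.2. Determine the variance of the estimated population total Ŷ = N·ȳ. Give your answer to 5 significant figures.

Var(Ŷ) = N²·Var(ȳ) = N²·(1 − n/N)·s²/n.
f = 875/25149 = 0.03479264; Var(ȳ) = 0.96520736·26.2/875 = 0.028901066.
Var(Ŷ) = 25149² · 0.028901066 = 1.8279121 × 10^7.

1.8279 × 10^7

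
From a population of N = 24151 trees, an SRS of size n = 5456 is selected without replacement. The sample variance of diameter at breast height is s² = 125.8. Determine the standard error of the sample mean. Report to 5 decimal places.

0.13360

Under SRS without replacement, Var(ȳ) = (1 − f)·s²/n with f = n/N = 5456/24151 = 0.22591197.
Var(ȳ) = (1 − 0.22591197)·125.8/5456 = 0.77408803·0.023057185 = 0.017848291.
SE(ȳ) = √(0.017848291) = 0.13360.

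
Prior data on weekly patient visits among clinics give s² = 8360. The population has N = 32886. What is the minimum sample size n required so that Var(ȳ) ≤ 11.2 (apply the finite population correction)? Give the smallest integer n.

730

Without fpc, n₀ = s²/D = 8360/11.2 = 746.4286.
With fpc, (1 − n/N)·s²/n ≤ D requires n ≥ n₀/(1 + n₀/N) = 746.4286/(1 + 746.4286/32886) = 729.8626.
Rounding up, n = 730.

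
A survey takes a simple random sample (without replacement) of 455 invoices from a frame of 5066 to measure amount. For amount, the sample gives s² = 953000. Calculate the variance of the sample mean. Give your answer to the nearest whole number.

Under SRS without replacement, Var(ȳ) = (1 − f)·s²/n with f = n/N = 455/5066 = 0.08981445.
Var(ȳ) = (1 − 0.08981445)·953000/455 = 0.91018555·2094.5055 = 1906.3886.

1906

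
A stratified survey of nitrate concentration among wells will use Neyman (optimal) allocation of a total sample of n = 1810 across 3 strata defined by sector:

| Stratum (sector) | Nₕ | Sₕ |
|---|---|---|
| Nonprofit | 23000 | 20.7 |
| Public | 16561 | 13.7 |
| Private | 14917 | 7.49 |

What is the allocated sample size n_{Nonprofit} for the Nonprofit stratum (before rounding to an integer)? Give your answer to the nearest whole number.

Neyman allocation: nₕ = n·NₕSₕ / Σⱼ NⱼSⱼ.
Σ NⱼSⱼ = 23000·20.7 + 16561·13.7 + 14917·7.49 = 814714.03.
n_{Nonprofit} = 1810·23000·20.7 / 814714.03 = 1058.

1058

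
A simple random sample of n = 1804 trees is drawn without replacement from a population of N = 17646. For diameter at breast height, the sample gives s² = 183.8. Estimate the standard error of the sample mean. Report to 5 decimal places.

0.30244

Under SRS without replacement, Var(ȳ) = (1 − f)·s²/n with f = n/N = 1804/17646 = 0.10223280.
Var(ȳ) = (1 − 0.10223280)·183.8/1804 = 0.89776720·0.1018847 = 0.091468742.
SE(ȳ) = √(0.091468742) = 0.30244.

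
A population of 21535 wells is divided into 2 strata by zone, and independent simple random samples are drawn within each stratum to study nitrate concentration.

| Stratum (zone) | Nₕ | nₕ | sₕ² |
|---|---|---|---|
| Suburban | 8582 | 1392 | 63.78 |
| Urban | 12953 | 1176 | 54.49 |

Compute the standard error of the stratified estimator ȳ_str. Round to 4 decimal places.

0.1461

Var(ȳ_str) = Σₕ Wₕ²(1 − fₕ)sₕ²/nₕ with Wₕ = Nₕ/N, N = 21535.
Suburban: Wₕ = 0.39851405; term = 0.39851405²·(1 − 0.16219995)·63.78/1392 = 0.0060963926.
Urban: Wₕ = 0.60148595; term = 0.60148595²·(1 − 0.09078978)·54.49/1176 = 0.015241397.
Sum = 0.02133779.
SE = √(0.02133779) = 0.1461.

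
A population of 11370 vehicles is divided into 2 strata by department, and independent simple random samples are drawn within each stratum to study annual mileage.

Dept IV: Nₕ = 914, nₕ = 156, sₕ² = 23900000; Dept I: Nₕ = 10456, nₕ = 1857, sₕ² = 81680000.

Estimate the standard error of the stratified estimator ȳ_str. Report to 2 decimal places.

Var(ȳ_str) = Σₕ Wₕ²(1 − fₕ)sₕ²/nₕ with Wₕ = Nₕ/N, N = 11370.
Dept IV: Wₕ = 0.08038698; term = 0.08038698²·(1 − 0.17067834)·23900000/156 = 821.04654.
Dept I: Wₕ = 0.91961302; term = 0.91961302²·(1 − 0.17760138)·81680000/1857 = 30591.193.
Sum = 31412.24.
SE = √(31412.24) = 177.23.

177.23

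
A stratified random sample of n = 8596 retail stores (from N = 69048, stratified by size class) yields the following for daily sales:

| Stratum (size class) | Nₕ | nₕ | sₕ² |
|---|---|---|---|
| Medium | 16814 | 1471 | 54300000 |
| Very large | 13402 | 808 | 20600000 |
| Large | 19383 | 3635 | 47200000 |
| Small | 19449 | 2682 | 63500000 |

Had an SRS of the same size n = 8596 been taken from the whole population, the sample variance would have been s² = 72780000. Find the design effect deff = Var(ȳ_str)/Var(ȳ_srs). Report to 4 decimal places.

Var(ȳ_str) = Σ Wₕ²(1−fₕ)sₕ²/nₕ with Wₕ = Nₕ/69048:
  Medium: (16814/69048)²·(1−1471/16814)·54300000/1471 = 1997.4057
  Very large: (13402/69048)²·(1−808/13402)·20600000/808 = 902.5826
  Large: (19383/69048)²·(1−3635/19383)·47200000/3635 = 831.34594
  Small: (19449/69048)²·(1−2682/19449)·63500000/2682 = 1619.442
  → Var(ȳ_str) = 5350.7762.
Var(ȳ_srs) = (1 − 8596/69048)·72780000/8596 = 7412.6794.
deff = 5350.7762 / 7412.6794 = 0.7218.

0.7218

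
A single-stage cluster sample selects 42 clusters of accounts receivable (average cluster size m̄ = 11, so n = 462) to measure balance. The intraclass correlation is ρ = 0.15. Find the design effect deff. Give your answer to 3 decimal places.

2.500

deff = 1 + (11 − 1)·0.15 = 1 + 1.5 = 2.5.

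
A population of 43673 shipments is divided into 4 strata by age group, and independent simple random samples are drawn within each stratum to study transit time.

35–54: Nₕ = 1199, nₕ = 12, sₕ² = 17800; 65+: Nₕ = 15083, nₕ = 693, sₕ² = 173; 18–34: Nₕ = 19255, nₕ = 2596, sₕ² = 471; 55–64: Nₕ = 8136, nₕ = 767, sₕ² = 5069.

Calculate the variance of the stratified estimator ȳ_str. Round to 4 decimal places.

1.3735

Var(ȳ_str) = Σₕ Wₕ²(1 − fₕ)sₕ²/nₕ with Wₕ = Nₕ/N, N = 43673.
35–54: Wₕ = 0.02745403; term = 0.02745403²·(1 − 0.01000834)·17800/12 = 1.1068343.
65+: Wₕ = 0.34536212; term = 0.34536212²·(1 − 0.04594577)·173/693 = 0.028407652.
18–34: Wₕ = 0.44089025; term = 0.44089025²·(1 − 0.13482212)·471/2596 = 0.030512839.
55–64: Wₕ = 0.18629359; term = 0.18629359²·(1 − 0.09427237)·5069/767 = 0.20774012.
Sum = 1.3734949.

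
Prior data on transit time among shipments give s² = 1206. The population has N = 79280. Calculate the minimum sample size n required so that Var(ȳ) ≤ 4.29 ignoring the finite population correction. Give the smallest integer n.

282

Without fpc, n₀ = s²/D = 1206/4.29 = 281.1189.
Rounding up, n = 282.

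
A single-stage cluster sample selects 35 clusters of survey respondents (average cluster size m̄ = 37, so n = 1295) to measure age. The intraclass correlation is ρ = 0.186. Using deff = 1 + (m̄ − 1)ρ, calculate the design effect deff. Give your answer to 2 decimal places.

deff = 1 + (37 − 1)·0.186 = 1 + 6.696 = 7.696.

7.70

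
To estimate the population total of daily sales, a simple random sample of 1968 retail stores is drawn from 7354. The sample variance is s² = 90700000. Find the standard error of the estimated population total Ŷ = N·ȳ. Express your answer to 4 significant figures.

Var(Ŷ) = N²·Var(ȳ) = N²·(1 − n/N)·s²/n.
f = 1968/7354 = 0.26760946; Var(ȳ) = 0.73239054·90700000/1968 = 33753.974.
Var(Ŷ) = 7354² · 33753.974 = 1.8254593 × 10^12.
SE(Ŷ) = √(1.8254593 × 10^12) = 1.351 × 10^6.

1.351 × 10^6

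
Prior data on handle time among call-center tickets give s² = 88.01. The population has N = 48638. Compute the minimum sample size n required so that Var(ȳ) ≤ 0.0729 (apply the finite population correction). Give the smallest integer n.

Without fpc, n₀ = s²/D = 88.01/0.0729 = 1207.2702.
With fpc, (1 − n/N)·s²/n ≤ D requires n ≥ n₀/(1 + n₀/N) = 1207.2702/(1 + 1207.2702/48638) = 1178.0297.
Rounding up, n = 1179.

1179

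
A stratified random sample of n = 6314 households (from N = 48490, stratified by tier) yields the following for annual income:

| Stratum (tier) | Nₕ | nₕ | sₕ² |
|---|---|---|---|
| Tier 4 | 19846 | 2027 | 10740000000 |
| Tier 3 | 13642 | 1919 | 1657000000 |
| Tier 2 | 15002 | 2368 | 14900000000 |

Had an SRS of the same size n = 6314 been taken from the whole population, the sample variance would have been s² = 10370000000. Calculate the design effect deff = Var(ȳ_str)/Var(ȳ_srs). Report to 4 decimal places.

0.9540

Var(ȳ_str) = Σ Wₕ²(1−fₕ)sₕ²/nₕ with Wₕ = Nₕ/48490:
  Tier 4: (19846/48490)²·(1−2027/19846)·10740000000/2027 = 796897.53
  Tier 3: (13642/48490)²·(1−1919/13642)·1657000000/1919 = 58729.997
  Tier 2: (15002/48490)²·(1−2368/15002)·14900000000/2368 = 507212.84
  → Var(ȳ_str) = 1.3628404 × 10^6.
Var(ȳ_srs) = (1 − 6314/48490)·10370000000/6314 = 1.4285235 × 10^6.
deff = (1.3628404 × 10^6) / (1.4285235 × 10^6) = 0.9540.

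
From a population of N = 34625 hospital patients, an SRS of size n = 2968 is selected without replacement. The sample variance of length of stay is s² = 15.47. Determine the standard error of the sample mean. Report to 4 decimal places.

0.0690

Under SRS without replacement, Var(ȳ) = (1 − f)·s²/n with f = n/N = 2968/34625 = 0.08571841.
Var(ȳ) = (1 − 0.08571841)·15.47/2968 = 0.91428159·0.0052122642 = 0.0047654771.
SE(ȳ) = √(0.0047654771) = 0.0690.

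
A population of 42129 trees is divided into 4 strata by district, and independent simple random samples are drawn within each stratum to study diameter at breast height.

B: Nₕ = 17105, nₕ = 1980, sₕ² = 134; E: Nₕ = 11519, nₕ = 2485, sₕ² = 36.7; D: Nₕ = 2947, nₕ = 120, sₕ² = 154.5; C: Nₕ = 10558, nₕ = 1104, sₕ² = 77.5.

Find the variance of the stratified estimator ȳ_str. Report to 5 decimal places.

0.02072

Var(ȳ_str) = Σₕ Wₕ²(1 − fₕ)sₕ²/nₕ with Wₕ = Nₕ/N, N = 42129.
B: Wₕ = 0.40601486; term = 0.40601486²·(1 − 0.11575563)·134/1980 = 0.00986497.
E: Wₕ = 0.27342211; term = 0.27342211²·(1 − 0.21573053)·36.7/2485 = 8.6590896 × 10^-4.
D: Wₕ = 0.06995181; term = 0.06995181²·(1 − 0.04071938)·154.5/120 = 0.0060435328.
C: Wₕ = 0.25061122; term = 0.25061122²·(1 − 0.10456526)·77.5/1104 = 0.0039479131.
Sum = 0.020722325.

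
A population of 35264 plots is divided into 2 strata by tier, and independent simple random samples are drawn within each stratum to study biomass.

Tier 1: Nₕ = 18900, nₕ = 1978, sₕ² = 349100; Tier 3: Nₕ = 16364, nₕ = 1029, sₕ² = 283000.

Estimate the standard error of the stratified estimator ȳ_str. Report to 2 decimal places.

Var(ȳ_str) = Σₕ Wₕ²(1 − fₕ)sₕ²/nₕ with Wₕ = Nₕ/N, N = 35264.
Tier 1: Wₕ = 0.53595735; term = 0.53595735²·(1 − 0.10465608)·349100/1978 = 45.391435.
Tier 3: Wₕ = 0.46404265; term = 0.46404265²·(1 − 0.06288194)·283000/1029 = 55.49849.
Sum = 100.88993.
SE = √(100.88993) = 10.04.

10.04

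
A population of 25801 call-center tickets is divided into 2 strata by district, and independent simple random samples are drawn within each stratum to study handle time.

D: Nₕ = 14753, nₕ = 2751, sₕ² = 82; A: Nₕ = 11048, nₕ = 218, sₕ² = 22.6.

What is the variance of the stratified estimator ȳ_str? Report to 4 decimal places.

Var(ȳ_str) = Σₕ Wₕ²(1 − fₕ)sₕ²/nₕ with Wₕ = Nₕ/N, N = 25801.
D: Wₕ = 0.57179954; term = 0.57179954²·(1 − 0.18647055)·82/2751 = 0.0079283744.
A: Wₕ = 0.42820046; term = 0.42820046²·(1 − 0.01973208)·22.6/218 = 0.018633352.
Sum = 0.026561726.

0.0266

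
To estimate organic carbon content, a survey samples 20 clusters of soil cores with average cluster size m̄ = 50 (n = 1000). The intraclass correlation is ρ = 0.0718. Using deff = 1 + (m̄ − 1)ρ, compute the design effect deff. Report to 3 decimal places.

4.518

deff = 1 + (50 − 1)·0.0718 = 1 + 3.5182 = 4.5182.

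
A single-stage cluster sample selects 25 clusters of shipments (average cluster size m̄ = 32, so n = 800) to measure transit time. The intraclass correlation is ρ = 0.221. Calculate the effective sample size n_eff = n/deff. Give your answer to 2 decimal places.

101.90

deff = 1 + (32 − 1)·0.221 = 1 + 6.851 = 7.851.
n_eff = 800 / 7.851 = 101.90.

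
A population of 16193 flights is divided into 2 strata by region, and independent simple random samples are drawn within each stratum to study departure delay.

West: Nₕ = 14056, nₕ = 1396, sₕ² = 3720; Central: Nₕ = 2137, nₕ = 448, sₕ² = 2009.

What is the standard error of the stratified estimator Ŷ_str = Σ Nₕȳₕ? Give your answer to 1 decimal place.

22144.4

Var(Ŷ_str) = Σₕ Nₕ²(1 − fₕ)sₕ²/nₕ.
West: 14056²·(1 − 1396/14056)·3720/1396 = 4.7419064 × 10^8.
Central: 2137²·(1 − 448/2137)·2009/448 = 1.6185872 × 10^7.
Sum = 4.9037651 × 10^8.
SE = √(4.9037651 × 10^8) = 22144.4.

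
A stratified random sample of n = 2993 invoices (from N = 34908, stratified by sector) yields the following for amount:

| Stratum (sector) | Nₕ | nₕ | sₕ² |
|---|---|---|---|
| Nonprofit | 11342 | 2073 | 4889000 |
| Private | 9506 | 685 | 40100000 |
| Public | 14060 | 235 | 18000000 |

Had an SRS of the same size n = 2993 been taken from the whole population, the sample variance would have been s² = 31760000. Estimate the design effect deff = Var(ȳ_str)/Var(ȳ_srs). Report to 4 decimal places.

Var(ȳ_str) = Σ Wₕ²(1−fₕ)sₕ²/nₕ with Wₕ = Nₕ/34908:
  Nonprofit: (11342/34908)²·(1−2073/11342)·4889000/2073 = 203.46669
  Private: (9506/34908)²·(1−685/9506)·40100000/685 = 4028.2786
  Public: (14060/34908)²·(1−235/14060)·18000000/235 = 12218.142
  → Var(ȳ_str) = 16449.887.
Var(ȳ_srs) = (1 − 2993/34908)·31760000/2993 = 9701.6066.
deff = 16449.887 / 9701.6066 = 1.6956.

1.6956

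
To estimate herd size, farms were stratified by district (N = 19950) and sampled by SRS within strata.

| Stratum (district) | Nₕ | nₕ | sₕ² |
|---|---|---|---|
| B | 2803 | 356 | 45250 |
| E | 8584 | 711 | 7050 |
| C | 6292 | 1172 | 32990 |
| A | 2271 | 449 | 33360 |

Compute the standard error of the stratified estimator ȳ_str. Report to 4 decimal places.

Var(ȳ_str) = Σₕ Wₕ²(1 − fₕ)sₕ²/nₕ with Wₕ = Nₕ/N, N = 19950.
B: Wₕ = 0.14050125; term = 0.14050125²·(1 − 0.12700678)·45250/356 = 2.1904828.
E: Wₕ = 0.43027569; term = 0.43027569²·(1 − 0.08282852)·7050/711 = 1.683696.
C: Wₕ = 0.31538847; term = 0.31538847²·(1 − 0.18626828)·32990/1172 = 2.2783874.
A: Wₕ = 0.11383459; term = 0.11383459²·(1 − 0.19771026)·33360/449 = 0.77243049.
Sum = 6.9249967.
SE = √(6.9249967) = 2.6315.

2.6315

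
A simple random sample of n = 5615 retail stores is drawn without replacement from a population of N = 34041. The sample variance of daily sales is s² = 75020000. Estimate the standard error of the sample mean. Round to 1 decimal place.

Under SRS without replacement, Var(ȳ) = (1 − f)·s²/n with f = n/N = 5615/34041 = 0.16494815.
Var(ȳ) = (1 − 0.16494815)·75020000/5615 = 0.83505185·13360.641 = 11156.828.
SE(ȳ) = √(11156.828) = 105.6.

105.6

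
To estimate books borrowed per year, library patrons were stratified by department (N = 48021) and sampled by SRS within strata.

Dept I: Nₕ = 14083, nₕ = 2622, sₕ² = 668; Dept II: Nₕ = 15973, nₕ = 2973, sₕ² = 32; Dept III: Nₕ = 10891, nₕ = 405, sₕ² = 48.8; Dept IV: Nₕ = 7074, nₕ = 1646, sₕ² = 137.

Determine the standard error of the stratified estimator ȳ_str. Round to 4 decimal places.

Var(ȳ_str) = Σₕ Wₕ²(1 − fₕ)sₕ²/nₕ with Wₕ = Nₕ/N, N = 48021.
Dept I: Wₕ = 0.29326753; term = 0.29326753²·(1 − 0.18618192)·668/2622 = 0.017831959.
Dept II: Wₕ = 0.33262531; term = 0.33262531²·(1 − 0.18612659)·32/2973 = 9.6922033 × 10^-4.
Dept III: Wₕ = 0.22679661; term = 0.22679661²·(1 − 0.03718667)·48.8/405 = 0.0059673294.
Dept IV: Wₕ = 0.14731055; term = 0.14731055²·(1 − 0.23268306)·137/1646 = 0.0013859043.
Sum = 0.026154413.
SE = √(0.026154413) = 0.1617.

0.1617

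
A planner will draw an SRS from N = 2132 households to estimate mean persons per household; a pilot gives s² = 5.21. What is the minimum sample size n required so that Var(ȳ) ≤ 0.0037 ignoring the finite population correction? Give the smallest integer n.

1409

Without fpc, n₀ = s²/D = 5.21/0.0037 = 1408.1081.
Rounding up, n = 1409.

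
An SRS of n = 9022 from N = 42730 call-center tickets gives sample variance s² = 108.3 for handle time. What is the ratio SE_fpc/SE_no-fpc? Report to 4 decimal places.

f = n/N = 9022/42730 = 0.21113971.
SE_no-fpc = √(s²/n) = 0.10956272; SE_fpc = √((1−f)s²/n) = 0.097311208.
Ratio = √(1−f) = 0.88817807.

0.8882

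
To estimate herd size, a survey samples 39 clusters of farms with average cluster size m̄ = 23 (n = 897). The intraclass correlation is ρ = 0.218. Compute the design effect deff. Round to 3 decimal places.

deff = 1 + (23 − 1)·0.218 = 1 + 4.796 = 5.796.

5.796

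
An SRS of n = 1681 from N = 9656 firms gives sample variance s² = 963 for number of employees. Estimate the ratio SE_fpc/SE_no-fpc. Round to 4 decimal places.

f = n/N = 1681/9656 = 0.17408865.
SE_no-fpc = √(s²/n) = 0.75688393; SE_fpc = √((1−f)s²/n) = 0.68785358.
Ratio = √(1−f) = 0.90879665.

0.9088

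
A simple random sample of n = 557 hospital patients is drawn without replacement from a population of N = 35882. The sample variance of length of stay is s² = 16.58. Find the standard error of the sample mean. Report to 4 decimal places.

0.1712

Under SRS without replacement, Var(ȳ) = (1 − f)·s²/n with f = n/N = 557/35882 = 0.01552310.
Var(ȳ) = (1 − 0.01552310)·16.58/557 = 0.98447690·0.029766607 = 0.029304537.
SE(ȳ) = √(0.029304537) = 0.1712.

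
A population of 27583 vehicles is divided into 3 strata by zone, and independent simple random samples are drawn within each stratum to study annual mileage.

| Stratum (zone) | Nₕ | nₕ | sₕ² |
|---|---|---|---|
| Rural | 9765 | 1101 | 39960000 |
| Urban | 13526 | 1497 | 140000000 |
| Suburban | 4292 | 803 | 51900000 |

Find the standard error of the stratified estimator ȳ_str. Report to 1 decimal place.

Var(ȳ_str) = Σₕ Wₕ²(1 − fₕ)sₕ²/nₕ with Wₕ = Nₕ/N, N = 27583.
Rural: Wₕ = 0.35402241; term = 0.35402241²·(1 − 0.11274962)·39960000/1101 = 4035.9507.
Urban: Wₕ = 0.49037451; term = 0.49037451²·(1 − 0.11067574)·140000000/1497 = 19999.638.
Suburban: Wₕ = 0.15560309; term = 0.15560309²·(1 − 0.18709226)·51900000/803 = 1272.1241.
Sum = 25307.713.
SE = √(25307.713) = 159.1.

159.1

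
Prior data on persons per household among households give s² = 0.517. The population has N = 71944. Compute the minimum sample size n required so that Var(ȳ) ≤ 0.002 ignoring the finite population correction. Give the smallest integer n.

259

Without fpc, n₀ = s²/D = 0.517/0.002 = 258.5000.
Rounding up, n = 259.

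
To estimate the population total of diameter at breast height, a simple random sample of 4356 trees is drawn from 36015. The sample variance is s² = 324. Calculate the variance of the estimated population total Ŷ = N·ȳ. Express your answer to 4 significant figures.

Var(Ŷ) = N²·Var(ȳ) = N²·(1 − n/N)·s²/n.
f = 4356/36015 = 0.12094960; Var(ȳ) = 0.87905040·324/4356 = 0.065383914.
Var(Ŷ) = 36015² · 0.065383914 = 8.4808182 × 10^7.

8.481 × 10^7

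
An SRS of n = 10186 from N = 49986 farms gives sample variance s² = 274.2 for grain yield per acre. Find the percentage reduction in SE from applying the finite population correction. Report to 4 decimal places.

f = n/N = 10186/49986 = 0.20377706.
SE_no-fpc = √(s²/n) = 0.16407102; SE_fpc = √((1−f)s²/n) = 0.14640275.
Ratio = √(1−f) = 0.89231325. Reduction = 100·(1 − 0.89231325) = 10.7687%.

10.7687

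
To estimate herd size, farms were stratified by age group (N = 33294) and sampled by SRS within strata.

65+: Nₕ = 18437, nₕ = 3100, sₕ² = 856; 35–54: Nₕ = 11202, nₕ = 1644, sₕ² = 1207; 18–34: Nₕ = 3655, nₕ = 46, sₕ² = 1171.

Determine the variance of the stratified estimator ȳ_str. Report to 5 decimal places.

Var(ȳ_str) = Σₕ Wₕ²(1 − fₕ)sₕ²/nₕ with Wₕ = Nₕ/N, N = 33294.
65+: Wₕ = 0.55376344; term = 0.55376344²·(1 − 0.16814015)·856/3100 = 0.070438613.
35–54: Wₕ = 0.33645702; term = 0.33645702²·(1 − 0.14675951)·1207/1644 = 0.070914672.
18–34: Wₕ = 0.10977954; term = 0.10977954²·(1 − 0.01258550)·1171/46 = 0.30292937.
Sum = 0.44428266.

0.44428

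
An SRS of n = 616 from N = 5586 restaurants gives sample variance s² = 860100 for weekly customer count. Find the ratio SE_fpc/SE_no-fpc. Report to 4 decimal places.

f = n/N = 616/5586 = 0.11027569.
SE_no-fpc = √(s²/n) = 37.366646; SE_fpc = √((1−f)s²/n) = 35.246163.
Ratio = √(1−f) = 0.94325199.

0.9433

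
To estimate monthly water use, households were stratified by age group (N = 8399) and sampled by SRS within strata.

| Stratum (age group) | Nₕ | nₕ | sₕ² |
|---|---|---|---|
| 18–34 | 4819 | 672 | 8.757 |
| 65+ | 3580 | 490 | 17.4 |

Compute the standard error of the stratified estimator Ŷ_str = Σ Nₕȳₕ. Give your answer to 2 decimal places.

Var(Ŷ_str) = Σₕ Nₕ²(1 − fₕ)sₕ²/nₕ.
18–34: 4819²·(1 − 672/4819)·8.757/672 = 260421.62.
65+: 3580²·(1 − 490/3580)·17.4/490 = 392820.98.
Sum = 653242.6.
SE = √(653242.6) = 808.23.

808.23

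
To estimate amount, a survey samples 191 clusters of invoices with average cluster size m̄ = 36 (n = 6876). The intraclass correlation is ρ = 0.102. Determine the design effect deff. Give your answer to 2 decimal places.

deff = 1 + (36 − 1)·0.102 = 1 + 3.57 = 4.57.

4.57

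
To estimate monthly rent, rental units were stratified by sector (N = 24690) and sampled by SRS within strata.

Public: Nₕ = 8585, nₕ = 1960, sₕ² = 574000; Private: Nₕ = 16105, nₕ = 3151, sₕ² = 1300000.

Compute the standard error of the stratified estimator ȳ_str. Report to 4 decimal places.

Var(ȳ_str) = Σₕ Wₕ²(1 − fₕ)sₕ²/nₕ with Wₕ = Nₕ/N, N = 24690.
Public: Wₕ = 0.34771162; term = 0.34771162²·(1 − 0.22830518)·574000/1960 = 27.32372.
Private: Wₕ = 0.65228838; term = 0.65228838²·(1 − 0.19565352)·1300000/3151 = 141.19437.
Sum = 168.51809.
SE = √(168.51809) = 12.9815.

12.9815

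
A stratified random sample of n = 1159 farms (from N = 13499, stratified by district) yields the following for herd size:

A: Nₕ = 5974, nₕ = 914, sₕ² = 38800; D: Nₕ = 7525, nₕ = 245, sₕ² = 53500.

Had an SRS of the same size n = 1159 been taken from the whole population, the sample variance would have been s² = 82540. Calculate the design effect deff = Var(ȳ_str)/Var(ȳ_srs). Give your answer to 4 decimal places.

1.1166

Var(ȳ_str) = Σ Wₕ²(1−fₕ)sₕ²/nₕ with Wₕ = Nₕ/13499:
  A: (5974/13499)²·(1−914/5974)·38800/914 = 7.0420332
  D: (7525/13499)²·(1−245/7525)·53500/245 = 65.648134
  → Var(ȳ_str) = 72.690167.
Var(ȳ_srs) = (1 − 1159/13499)·82540/1159 = 65.102039.
deff = 72.690167 / 65.102039 = 1.1166.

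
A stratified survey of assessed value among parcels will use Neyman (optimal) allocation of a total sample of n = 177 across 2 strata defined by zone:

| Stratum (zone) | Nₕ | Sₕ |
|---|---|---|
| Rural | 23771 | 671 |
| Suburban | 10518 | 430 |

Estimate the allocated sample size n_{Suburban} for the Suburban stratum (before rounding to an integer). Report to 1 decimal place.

39.1

Neyman allocation: nₕ = n·NₕSₕ / Σⱼ NⱼSⱼ.
Σ NⱼSⱼ = 23771·671 + 10518·430 = 2.0473081 × 10^7.
n_{Suburban} = 177·10518·430 / (2.0473081 × 10^7) = 39.1.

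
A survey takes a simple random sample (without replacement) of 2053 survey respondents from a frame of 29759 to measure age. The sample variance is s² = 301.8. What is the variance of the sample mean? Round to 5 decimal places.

Under SRS without replacement, Var(ȳ) = (1 − f)·s²/n with f = n/N = 2053/29759 = 0.06898753.
Var(ȳ) = (1 − 0.06898753)·301.8/2053 = 0.93101247·0.14700438 = 0.13686291.

0.13686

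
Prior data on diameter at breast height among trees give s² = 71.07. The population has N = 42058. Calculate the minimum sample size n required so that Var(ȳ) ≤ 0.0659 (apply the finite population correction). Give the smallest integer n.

1052

Without fpc, n₀ = s²/D = 71.07/0.0659 = 1078.4522.
With fpc, (1 − n/N)·s²/n ≤ D requires n ≥ n₀/(1 + n₀/N) = 1078.4522/(1 + 1078.4522/42058) = 1051.4899.
Rounding up, n = 1052.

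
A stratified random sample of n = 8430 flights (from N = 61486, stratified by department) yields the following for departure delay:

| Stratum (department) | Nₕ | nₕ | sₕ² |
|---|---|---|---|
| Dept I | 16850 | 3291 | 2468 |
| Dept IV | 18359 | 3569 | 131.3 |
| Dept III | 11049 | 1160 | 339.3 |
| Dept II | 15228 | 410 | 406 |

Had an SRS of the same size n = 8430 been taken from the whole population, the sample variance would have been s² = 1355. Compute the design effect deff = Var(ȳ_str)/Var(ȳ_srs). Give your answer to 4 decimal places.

Var(ȳ_str) = Σ Wₕ²(1−fₕ)sₕ²/nₕ with Wₕ = Nₕ/61486:
  Dept I: (16850/61486)²·(1−3291/16850)·2468/3291 = 0.045320256
  Dept IV: (18359/61486)²·(1−3569/18359)·131.3/3569 = 0.0026423047
  Dept III: (11049/61486)²·(1−1160/11049)·339.3/1160 = 0.0084537371
  Dept II: (15228/61486)²·(1−410/15228)·406/410 = 0.059104719
  → Var(ȳ_str) = 0.11552102.
Var(ȳ_srs) = (1 − 8430/61486)·1355/8430 = 0.13869793.
deff = 0.11552102 / 0.13869793 = 0.8329.

0.8329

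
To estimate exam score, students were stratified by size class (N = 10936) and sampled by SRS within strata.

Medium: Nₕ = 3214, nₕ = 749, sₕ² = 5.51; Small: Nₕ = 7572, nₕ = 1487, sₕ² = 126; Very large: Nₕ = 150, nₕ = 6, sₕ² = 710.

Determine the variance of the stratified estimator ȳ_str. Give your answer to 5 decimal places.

Var(ȳ_str) = Σₕ Wₕ²(1 − fₕ)sₕ²/nₕ with Wₕ = Nₕ/N, N = 10936.
Medium: Wₕ = 0.29389173; term = 0.29389173²·(1 − 0.23304294)·5.51/749 = 4.873215 × 10^-4.
Small: Wₕ = 0.69239210; term = 0.69239210²·(1 − 0.19638141)·126/1487 = 0.032644781.
Very large: Wₕ = 0.01371617; term = 0.01371617²·(1 − 0.04000000)·710/6 = 0.021371935.
Sum = 0.054504038.

0.05450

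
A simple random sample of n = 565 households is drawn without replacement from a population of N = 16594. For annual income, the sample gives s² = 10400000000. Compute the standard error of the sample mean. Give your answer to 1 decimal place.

Under SRS without replacement, Var(ȳ) = (1 − f)·s²/n with f = n/N = 565/16594 = 0.03404845.
Var(ȳ) = (1 − 0.03404845)·10400000000/565 = 0.96595155·1.840708 × 10^7 = 1.7780347 × 10^7.
SE(ȳ) = √(1.7780347 × 10^7) = 4216.7.

4216.7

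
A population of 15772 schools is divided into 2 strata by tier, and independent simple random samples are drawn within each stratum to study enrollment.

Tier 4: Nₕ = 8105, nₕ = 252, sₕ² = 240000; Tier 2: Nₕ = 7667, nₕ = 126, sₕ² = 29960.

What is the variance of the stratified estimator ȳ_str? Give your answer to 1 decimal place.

298.9

Var(ȳ_str) = Σₕ Wₕ²(1 − fₕ)sₕ²/nₕ with Wₕ = Nₕ/N, N = 15772.
Tier 4: Wₕ = 0.51388537; term = 0.51388537²·(1 − 0.03109192)·240000/252 = 243.68331.
Tier 2: Wₕ = 0.48611463; term = 0.48611463²·(1 − 0.01643407)·29960/126 = 55.265249.
Sum = 298.94856.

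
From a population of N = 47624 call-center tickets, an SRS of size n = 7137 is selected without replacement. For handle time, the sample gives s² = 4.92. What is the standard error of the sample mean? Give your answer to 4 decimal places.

Under SRS without replacement, Var(ȳ) = (1 − f)·s²/n with f = n/N = 7137/47624 = 0.14986141.
Var(ȳ) = (1 − 0.14986141)·4.92/7137 = 0.85013859·6.8936528 × 10^-4 = 5.8605602 × 10^-4.
SE(ȳ) = √(5.8605602 × 10^-4) = 0.0242.

0.0242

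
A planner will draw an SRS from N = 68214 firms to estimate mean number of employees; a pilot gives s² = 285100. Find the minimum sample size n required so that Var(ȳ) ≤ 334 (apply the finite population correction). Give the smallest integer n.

844

Without fpc, n₀ = s²/D = 285100/334 = 853.5928.
With fpc, (1 − n/N)·s²/n ≤ D requires n ≥ n₀/(1 + n₀/N) = 853.5928/(1 + 853.5928/68214) = 843.0434.
Rounding up, n = 844.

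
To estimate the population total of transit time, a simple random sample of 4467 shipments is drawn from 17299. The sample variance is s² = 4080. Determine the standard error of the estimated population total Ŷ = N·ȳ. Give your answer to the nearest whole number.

14239

Var(Ŷ) = N²·Var(ȳ) = N²·(1 − n/N)·s²/n.
f = 4467/17299 = 0.25822302; Var(ȳ) = 0.74177698·4080/4467 = 0.67751289.
Var(Ŷ) = 17299² · 0.67751289 = 2.0274939 × 10^8.
SE(Ŷ) = √(2.0274939 × 10^8) = 14239.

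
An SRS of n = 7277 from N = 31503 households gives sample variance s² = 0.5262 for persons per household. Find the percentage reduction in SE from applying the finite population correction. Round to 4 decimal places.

f = n/N = 7277/31503 = 0.23099387.
SE_no-fpc = √(s²/n) = 0.0085035297; SE_fpc = √((1−f)s²/n) = 0.0074569998.
Ratio = √(1−f) = 0.87692994. Reduction = 100·(1 − 0.87692994) = 12.3070%.

12.3070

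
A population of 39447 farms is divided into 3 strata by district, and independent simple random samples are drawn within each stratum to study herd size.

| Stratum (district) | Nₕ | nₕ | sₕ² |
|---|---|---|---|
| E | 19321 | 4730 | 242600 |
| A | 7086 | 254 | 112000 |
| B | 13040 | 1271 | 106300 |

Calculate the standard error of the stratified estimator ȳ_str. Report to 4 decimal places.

5.5910

Var(ȳ_str) = Σₕ Wₕ²(1 − fₕ)sₕ²/nₕ with Wₕ = Nₕ/N, N = 39447.
E: Wₕ = 0.48979644; term = 0.48979644²·(1 − 0.24481135)·242600/4730 = 9.292153.
A: Wₕ = 0.17963343; term = 0.17963343²·(1 − 0.03584533)·112000/254 = 13.71846.
B: Wₕ = 0.33057013; term = 0.33057013²·(1 − 0.09746933)·106300/1271 = 8.2485366.
Sum = 31.25915.
SE = √(31.25915) = 5.5910.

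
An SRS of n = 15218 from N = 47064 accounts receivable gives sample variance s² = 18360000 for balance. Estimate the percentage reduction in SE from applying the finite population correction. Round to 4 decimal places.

17.7411

f = n/N = 15218/47064 = 0.32334693.
SE_no-fpc = √(s²/n) = 34.73422; SE_fpc = √((1−f)s²/n) = 28.571996.
Ratio = √(1−f) = 0.82258925. Reduction = 100·(1 − 0.82258925) = 17.7411%.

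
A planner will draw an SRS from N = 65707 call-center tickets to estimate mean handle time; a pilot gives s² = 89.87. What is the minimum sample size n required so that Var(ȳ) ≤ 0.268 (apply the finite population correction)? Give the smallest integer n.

334

Without fpc, n₀ = s²/D = 89.87/0.268 = 335.3358.
With fpc, (1 − n/N)·s²/n ≤ D requires n ≥ n₀/(1 + n₀/N) = 335.3358/(1 + 335.3358/65707) = 333.6331.
Rounding up, n = 334.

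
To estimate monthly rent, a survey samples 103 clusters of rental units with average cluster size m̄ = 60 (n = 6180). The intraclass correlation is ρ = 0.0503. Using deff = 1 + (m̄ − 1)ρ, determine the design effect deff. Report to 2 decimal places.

3.97

deff = 1 + (60 − 1)·0.0503 = 1 + 2.9677 = 3.9677.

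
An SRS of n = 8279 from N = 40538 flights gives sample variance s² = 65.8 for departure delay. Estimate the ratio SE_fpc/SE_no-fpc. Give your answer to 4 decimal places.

0.8921

f = n/N = 8279/40538 = 0.20422813.
SE_no-fpc = √(s²/n) = 0.089150546; SE_fpc = √((1−f)s²/n) = 0.079527677.
Ratio = √(1−f) = 0.89206046.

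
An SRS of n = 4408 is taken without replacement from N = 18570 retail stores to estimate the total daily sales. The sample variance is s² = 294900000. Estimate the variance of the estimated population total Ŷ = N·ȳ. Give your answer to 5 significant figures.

1.7594 × 10^13

Var(Ŷ) = N²·Var(ȳ) = N²·(1 − n/N)·s²/n.
f = 4408/18570 = 0.23737211; Var(ȳ) = 0.76262789·294900000/4408 = 51020.637.
Var(Ŷ) = 18570² · 51020.637 = 1.7594206 × 10^13.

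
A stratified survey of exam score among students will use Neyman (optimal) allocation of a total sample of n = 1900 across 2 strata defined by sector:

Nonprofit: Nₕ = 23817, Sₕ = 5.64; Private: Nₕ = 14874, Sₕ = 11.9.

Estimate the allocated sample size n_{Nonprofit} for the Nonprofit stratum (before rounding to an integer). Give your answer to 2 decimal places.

819.79

Neyman allocation: nₕ = n·NₕSₕ / Σⱼ NⱼSⱼ.
Σ NⱼSⱼ = 23817·5.64 + 14874·11.9 = 311328.48.
n_{Nonprofit} = 1900·23817·5.64 / 311328.48 = 819.79.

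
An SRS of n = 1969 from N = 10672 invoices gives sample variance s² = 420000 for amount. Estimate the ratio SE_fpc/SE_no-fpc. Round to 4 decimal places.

0.9030

f = n/N = 1969/10672 = 0.18450150.
SE_no-fpc = √(s²/n) = 14.605008; SE_fpc = √((1−f)s²/n) = 13.189046.
Ratio = √(1−f) = 0.90304956.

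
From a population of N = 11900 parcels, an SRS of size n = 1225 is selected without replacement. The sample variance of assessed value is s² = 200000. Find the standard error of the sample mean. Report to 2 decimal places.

12.10

Under SRS without replacement, Var(ȳ) = (1 − f)·s²/n with f = n/N = 1225/11900 = 0.10294118.
Var(ȳ) = (1 − 0.10294118)·200000/1225 = 0.89705882·163.26531 = 146.45858.
SE(ȳ) = √(146.45858) = 12.10.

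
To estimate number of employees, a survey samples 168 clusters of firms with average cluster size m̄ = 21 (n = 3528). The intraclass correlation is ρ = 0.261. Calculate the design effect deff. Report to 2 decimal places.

deff = 1 + (21 − 1)·0.261 = 1 + 5.22 = 6.22.

6.22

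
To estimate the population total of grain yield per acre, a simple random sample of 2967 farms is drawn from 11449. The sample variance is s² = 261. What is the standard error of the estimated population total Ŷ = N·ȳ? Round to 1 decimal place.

2922.8

Var(Ŷ) = N²·Var(ȳ) = N²·(1 − n/N)·s²/n.
f = 2967/11449 = 0.25914927; Var(ȳ) = 0.74085073·261/2967 = 0.065170893.
Var(Ŷ) = 11449² · 0.065170893 = 8.5425747 × 10^6.
SE(Ŷ) = √(8.5425747 × 10^6) = 2922.8.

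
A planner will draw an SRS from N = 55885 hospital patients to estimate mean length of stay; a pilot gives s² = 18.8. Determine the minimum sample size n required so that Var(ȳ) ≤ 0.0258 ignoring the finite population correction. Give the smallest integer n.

729

Without fpc, n₀ = s²/D = 18.8/0.0258 = 728.6822.
Rounding up, n = 729.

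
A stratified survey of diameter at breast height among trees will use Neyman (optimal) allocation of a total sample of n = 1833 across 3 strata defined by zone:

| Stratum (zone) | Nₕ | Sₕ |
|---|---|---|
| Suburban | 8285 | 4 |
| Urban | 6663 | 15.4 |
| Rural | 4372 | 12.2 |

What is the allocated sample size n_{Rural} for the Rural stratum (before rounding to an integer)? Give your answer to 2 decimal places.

Neyman allocation: nₕ = n·NₕSₕ / Σⱼ NⱼSⱼ.
Σ NⱼSⱼ = 8285·4 + 6663·15.4 + 4372·12.2 = 189088.6.
n_{Rural} = 1833·4372·12.2 / 189088.6 = 517.06.

517.06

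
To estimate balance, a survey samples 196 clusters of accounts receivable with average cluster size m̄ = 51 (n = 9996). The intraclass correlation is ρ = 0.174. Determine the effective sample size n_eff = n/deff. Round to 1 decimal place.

deff = 1 + (51 − 1)·0.174 = 1 + 8.7 = 9.7.
n_eff = 9996 / 9.7 = 1030.5.

1030.5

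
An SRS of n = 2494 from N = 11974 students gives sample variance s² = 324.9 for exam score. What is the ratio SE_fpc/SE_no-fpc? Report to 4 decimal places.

f = n/N = 2494/11974 = 0.20828462.
SE_no-fpc = √(s²/n) = 0.36093303; SE_fpc = √((1−f)s²/n) = 0.3211524.
Ratio = √(1−f) = 0.88978390.

0.8898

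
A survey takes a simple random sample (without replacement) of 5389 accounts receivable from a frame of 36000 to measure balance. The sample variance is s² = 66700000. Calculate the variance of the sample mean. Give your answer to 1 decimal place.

Under SRS without replacement, Var(ȳ) = (1 − f)·s²/n with f = n/N = 5389/36000 = 0.14969444.
Var(ȳ) = (1 − 0.14969444)·66700000/5389 = 0.85030556·12377.064 = 10524.287.

10524.3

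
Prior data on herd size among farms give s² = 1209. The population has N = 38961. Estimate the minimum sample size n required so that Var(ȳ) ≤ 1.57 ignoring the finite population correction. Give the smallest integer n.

771

Without fpc, n₀ = s²/D = 1209/1.57 = 770.0637.
Rounding up, n = 771.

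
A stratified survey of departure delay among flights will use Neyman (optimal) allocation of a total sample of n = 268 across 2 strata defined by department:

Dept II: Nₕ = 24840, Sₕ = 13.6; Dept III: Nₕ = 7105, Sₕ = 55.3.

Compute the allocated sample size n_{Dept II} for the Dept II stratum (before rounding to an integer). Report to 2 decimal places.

123.90

Neyman allocation: nₕ = n·NₕSₕ / Σⱼ NⱼSⱼ.
Σ NⱼSⱼ = 24840·13.6 + 7105·55.3 = 730730.5.
n_{Dept II} = 268·24840·13.6 / 730730.5 = 123.90.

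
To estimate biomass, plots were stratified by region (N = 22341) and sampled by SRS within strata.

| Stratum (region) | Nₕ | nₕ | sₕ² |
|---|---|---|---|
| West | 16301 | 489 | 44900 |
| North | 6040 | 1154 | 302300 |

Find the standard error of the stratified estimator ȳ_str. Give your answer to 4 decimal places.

Var(ȳ_str) = Σₕ Wₕ²(1 − fₕ)sₕ²/nₕ with Wₕ = Nₕ/N, N = 22341.
West: Wₕ = 0.72964505; term = 0.72964505²·(1 − 0.02999816)·44900/489 = 47.416918.
North: Wₕ = 0.27035495; term = 0.27035495²·(1 − 0.19105960)·302300/1154 = 15.488791.
Sum = 62.905709.
SE = √(62.905709) = 7.9313.

7.9313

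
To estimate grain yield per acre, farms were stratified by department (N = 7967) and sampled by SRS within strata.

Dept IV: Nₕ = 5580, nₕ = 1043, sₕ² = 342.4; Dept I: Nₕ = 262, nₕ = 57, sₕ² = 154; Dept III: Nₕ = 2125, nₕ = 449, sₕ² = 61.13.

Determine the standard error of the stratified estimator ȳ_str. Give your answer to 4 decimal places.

0.3753

Var(ȳ_str) = Σₕ Wₕ²(1 − fₕ)sₕ²/nₕ with Wₕ = Nₕ/N, N = 7967.
Dept IV: Wₕ = 0.70038911; term = 0.70038911²·(1 − 0.18691756)·342.4/1043 = 0.13093712.
Dept I: Wₕ = 0.03288565; term = 0.03288565²·(1 − 0.21755725)·154/57 = 0.0022861851.
Dept III: Wₕ = 0.26672524; term = 0.26672524²·(1 − 0.21129412)·61.13/449 = 0.0076392614.
Sum = 0.14086257.
SE = √(0.14086257) = 0.3753.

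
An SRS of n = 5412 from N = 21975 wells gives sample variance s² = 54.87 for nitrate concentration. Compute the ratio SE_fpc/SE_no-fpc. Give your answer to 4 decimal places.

0.8682

f = n/N = 5412/21975 = 0.24627986.
SE_no-fpc = √(s²/n) = 0.10069052; SE_fpc = √((1−f)s²/n) = 0.087416547.
Ratio = √(1−f) = 0.86817057.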